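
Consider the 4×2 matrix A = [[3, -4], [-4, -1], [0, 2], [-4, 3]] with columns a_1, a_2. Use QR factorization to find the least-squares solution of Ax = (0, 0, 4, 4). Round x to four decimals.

e_1 = a_1/‖a_1‖ = (3, -4, 0, -4)/6.4031 = (0.4685, -0.6247, 0.0000, -0.6247).
r_{12} = e_1·a_2 = -3.1235.
u_2 = a_2 + 3.1235·e_1 = (-2.5366, -2.9512, 2.0000, 1.0488).
‖u_2‖ = 4.4993, so e_2 = (-0.5638, -0.6559, 0.4445, 0.2331).
Qᵀb = (-2.4988, 2.7104).
Back-substitute: x_2 = 2.7104/4.4993 = 0.6024.
x_1 = (-2.4988 + 3.1235·0.6024)/6.4031 = -0.0964.

x = (-0.0964, 0.6024)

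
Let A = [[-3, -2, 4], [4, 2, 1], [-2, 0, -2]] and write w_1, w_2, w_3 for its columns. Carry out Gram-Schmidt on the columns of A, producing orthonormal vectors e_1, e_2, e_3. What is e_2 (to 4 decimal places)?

e_1 = w_1/‖w_1‖ = (-3, 4, -2)/5.3852 = (-0.5571, 0.7428, -0.3714).
r_{12} = e_1·w_2 = 2.5997.
u_2 = w_2 − 2.5997·e_1 = (-0.5517, 0.0690, 0.9655).
‖u_2‖ = 1.1142, so e_2 = (-0.4952, 0.0619, 0.8666).

e_2 = (-0.4952, 0.0619, 0.8666)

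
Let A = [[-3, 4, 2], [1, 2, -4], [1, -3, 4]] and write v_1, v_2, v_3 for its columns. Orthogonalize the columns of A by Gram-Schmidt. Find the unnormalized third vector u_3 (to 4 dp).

v_1 = (-3, 1, 1); ‖v_1‖ = 3.3166, so e_1 = (-0.9045, 0.3015, 0.3015).
e_1·v_2 = (-0.9045)·4 + 0.3015·2 + 0.3015·(-3) = -3.9196.
u_2 = v_2 + 3.9196·e_1 = (0.4545, 3.1818, -1.8182).
‖u_2‖ = 3.6927, so e_2 = (0.1231, 0.8616, -0.4924).
e_1·v_3 = (-0.9045)·2 + 0.3015·(-4) + 0.3015·4 = -1.8091; e_2·v_3 = 0.1231·2 + 0.8616·(-4) + (-0.4924)·4 = -5.1698.
u_3 = v_3 + 1.8091·e_1 + 5.1698·e_2 = (1.0000, 1.0000, 2.0000).

u_3 = (1.0000, 1.0000, 2.0000)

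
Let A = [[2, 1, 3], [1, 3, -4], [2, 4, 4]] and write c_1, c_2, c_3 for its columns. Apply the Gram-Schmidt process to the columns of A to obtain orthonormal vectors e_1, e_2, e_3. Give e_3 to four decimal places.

e_3 = (-0.2481, -0.7442, 0.6202)

c_1 = (2, 1, 2); ‖c_1‖ = 3.0000, so e_1 = (0.6667, 0.3333, 0.6667).
e_1·c_2 = 0.6667·1 + 0.3333·3 + 0.6667·4 = 4.3333.
u_2 = c_2 − 4.3333·e_1 = (-1.8889, 1.5556, 1.1111).
‖u_2‖ = 2.6874, so e_2 = (-0.7029, 0.5788, 0.4134).
e_1·c_3 = 0.6667·3 + 0.3333·(-4) + 0.6667·4 = 3.3333; e_2·c_3 = (-0.7029)·3 + 0.5788·(-4) + 0.4134·4 = -2.7701.
u_3 = c_3 − 3.3333·e_1 + 2.7701·e_2 = (-1.1692, -3.5077, 2.9231).
‖u_3‖ = 4.7133, so e_3 = (-0.2481, -0.7442, 0.6202).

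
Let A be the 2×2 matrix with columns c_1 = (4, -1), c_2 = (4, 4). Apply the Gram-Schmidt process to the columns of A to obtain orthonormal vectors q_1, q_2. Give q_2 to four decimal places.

q_2 = (0.2425, 0.9701)

c_1 = (4, -1); ‖c_1‖ = 4.1231, so q_1 = (0.9701, -0.2425).
q_1·c_2 = 0.9701·4 + (-0.2425)·4 = 2.9104.
u_2 = c_2 − 2.9104·q_1 = (1.1765, 4.7059).
‖u_2‖ = 4.8507, so q_2 = (0.2425, 0.9701).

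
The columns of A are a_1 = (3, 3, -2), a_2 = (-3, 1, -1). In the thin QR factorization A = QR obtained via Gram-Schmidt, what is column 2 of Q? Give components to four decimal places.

e_2 = (-0.7658, 0.4822, -0.4255)

a_1 = (3, 3, -2); ‖a_1‖ = 4.6904, so e_1 = (0.6396, 0.6396, -0.4264).
e_1·a_2 = 0.6396·(-3) + 0.6396·1 + (-0.4264)·(-1) = -0.8528.
u_2 = a_2 + 0.8528·e_1 = (-2.4545, 1.5455, -1.3636).
‖u_2‖ = 3.2051, so e_2 = (-0.7658, 0.4822, -0.4255).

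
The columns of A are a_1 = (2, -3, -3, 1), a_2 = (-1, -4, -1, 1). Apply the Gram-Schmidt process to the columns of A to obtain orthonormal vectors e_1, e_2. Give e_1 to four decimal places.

a_1 = (2, -3, -3, 1); ‖a_1‖ = 4.7958, so e_1 = (0.4170, -0.6255, -0.6255, 0.2085).

e_1 = (0.4170, -0.6255, -0.6255, 0.2085)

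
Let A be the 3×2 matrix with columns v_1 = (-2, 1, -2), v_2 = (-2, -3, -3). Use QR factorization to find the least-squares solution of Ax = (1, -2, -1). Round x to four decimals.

x = (-0.6242, 0.5168)

q_1 = v_1/‖v_1‖ = (-2, 1, -2)/3.0000 = (-0.6667, 0.3333, -0.6667).
r_{12} = q_1·v_2 = 2.3333.
u_2 = v_2 − 2.3333·q_1 = (-0.4444, -3.7778, -1.4444).
‖u_2‖ = 4.0689, so q_2 = (-0.1092, -0.9285, -0.3550).
Qᵀb = (-0.6667, 2.1027).
Back-substitute: x_2 = 2.1027/4.0689 = 0.5168.
x_1 = (-0.6667 − 2.3333·0.5168)/3.0000 = -0.6242.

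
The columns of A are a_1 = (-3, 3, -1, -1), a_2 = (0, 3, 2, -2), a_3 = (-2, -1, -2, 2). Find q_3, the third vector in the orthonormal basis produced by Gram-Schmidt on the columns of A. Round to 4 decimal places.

q_1 = a_1/‖a_1‖ = (-3, 3, -1, -1)/4.4721 = (-0.6708, 0.6708, -0.2236, -0.2236).
r_{12} = q_1·a_2 = 2.0125.
u_2 = a_2 − 2.0125·q_1 = (1.3500, 1.6500, 2.4500, -1.5500).
‖u_2‖ = 3.5986, so q_2 = (0.3751, 0.4585, 0.6808, -0.4307).
r_{13} = q_1·a_3 = 0.6708; r_{23} = q_2·a_3 = -3.4319.
u_3 = a_3 − 0.6708·q_1 + 3.4319·q_2 = (-0.2625, 0.1236, 0.4865, 0.6718).
‖u_3‖ = 0.8787, so q_3 = (-0.2988, 0.1406, 0.5536, 0.7645).

q_3 = (-0.2988, 0.1406, 0.5536, 0.7645)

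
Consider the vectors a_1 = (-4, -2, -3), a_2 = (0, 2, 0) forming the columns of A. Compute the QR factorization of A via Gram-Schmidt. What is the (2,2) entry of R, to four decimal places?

a_1 = (-4, -2, -3); ‖a_1‖ = 5.3852, so e_1 = (-0.7428, -0.3714, -0.5571).
e_1·a_2 = (-0.7428)·0 + (-0.3714)·2 + (-0.5571)·0 = -0.7428.
u_2 = a_2 + 0.7428·e_1 = (-0.5517, 1.7241, -0.4138).
r_{22} = ‖u_2‖ = 1.8570.

r_{22} = 1.8570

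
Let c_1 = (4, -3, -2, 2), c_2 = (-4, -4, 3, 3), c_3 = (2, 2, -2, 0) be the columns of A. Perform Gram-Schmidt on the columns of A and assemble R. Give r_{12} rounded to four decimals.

r_{12} = -0.6963

e_1 = c_1/‖c_1‖ = (4, -3, -2, 2)/5.7446 = (0.6963, -0.5222, -0.3482, 0.3482).
r_{12} = e_1·c_2 = -0.6963.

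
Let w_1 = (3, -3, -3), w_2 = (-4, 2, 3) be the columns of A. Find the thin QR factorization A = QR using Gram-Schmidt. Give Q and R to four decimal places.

Q = [[0.5774, -0.7071], [-0.5774, -0.7071], [-0.5774, 0.0000]], R = [[5.1962, -5.1962], [0.0000, 1.4142]]

w_1 = (3, -3, -3); ‖w_1‖ = 5.1962, so e_1 = (0.5774, -0.5774, -0.5774).
e_1·w_2 = 0.5774·(-4) + (-0.5774)·2 + (-0.5774)·3 = -5.1962.
u_2 = w_2 + 5.1962·e_1 = (-1.0000, -1.0000, 0.0000).
‖u_2‖ = 1.4142, so e_2 = (-0.7071, -0.7071, 0.0000).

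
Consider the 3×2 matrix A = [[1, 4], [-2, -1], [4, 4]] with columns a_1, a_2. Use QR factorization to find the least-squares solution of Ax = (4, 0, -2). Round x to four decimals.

x = (-1.4737, 1.2249)

a_1 = (1, -2, 4); ‖a_1‖ = 4.5826, so q_1 = (0.2182, -0.4364, 0.8729).
q_1·a_2 = 0.2182·4 + (-0.4364)·(-1) + 0.8729·4 = 4.8008.
u_2 = a_2 − 4.8008·q_1 = (2.9524, 1.0952, -0.1905).
‖u_2‖ = 3.1547, so q_2 = (0.9359, 0.3472, -0.0604).
Qᵀb = (-0.8729, 3.8642).
Back-substitute: x_2 = 3.8642/3.1547 = 1.2249.
x_1 = (-0.8729 − 4.8008·1.2249)/4.5826 = -1.4737.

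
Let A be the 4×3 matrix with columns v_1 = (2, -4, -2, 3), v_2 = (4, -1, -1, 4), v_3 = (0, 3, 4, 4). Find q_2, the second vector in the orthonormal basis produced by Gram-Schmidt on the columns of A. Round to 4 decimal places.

q_2 = (0.6594, 0.5852, 0.1566, 0.4451)

v_1 = (2, -4, -2, 3); ‖v_1‖ = 5.7446, so q_1 = (0.3482, -0.6963, -0.3482, 0.5222).
q_1·v_2 = 0.3482·4 + (-0.6963)·(-1) + (-0.3482)·(-1) + 0.5222·4 = 4.5260.
u_2 = v_2 − 4.5260·q_1 = (2.4242, 2.1515, 0.5758, 1.6364).
‖u_2‖ = 3.6763, so q_2 = (0.6594, 0.5852, 0.1566, 0.4451).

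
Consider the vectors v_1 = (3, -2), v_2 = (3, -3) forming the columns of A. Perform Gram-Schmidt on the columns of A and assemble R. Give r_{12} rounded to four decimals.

r_{12} = 4.1603

v_1 = (3, -2); ‖v_1‖ = 3.6056, so q_1 = (0.8321, -0.5547).
r_{12} = q_1·v_2 = 4.1603.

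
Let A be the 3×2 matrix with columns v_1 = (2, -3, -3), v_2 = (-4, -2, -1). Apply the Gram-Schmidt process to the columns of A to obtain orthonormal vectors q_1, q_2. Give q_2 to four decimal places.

q_2 = (-0.8937, -0.4071, -0.1887)

q_1 = v_1/‖v_1‖ = (2, -3, -3)/4.6904 = (0.4264, -0.6396, -0.6396).
r_{12} = q_1·v_2 = 0.2132.
u_2 = v_2 − 0.2132·q_1 = (-4.0909, -1.8636, -0.8636).
‖u_2‖ = 4.5776, so q_2 = (-0.8937, -0.4071, -0.1887).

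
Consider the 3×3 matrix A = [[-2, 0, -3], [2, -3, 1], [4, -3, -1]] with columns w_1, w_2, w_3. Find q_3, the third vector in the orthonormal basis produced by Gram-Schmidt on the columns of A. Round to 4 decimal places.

w_1 = (-2, 2, 4); ‖w_1‖ = 4.8990, so q_1 = (-0.4082, 0.4082, 0.8165).
q_1·w_2 = (-0.4082)·0 + 0.4082·(-3) + 0.8165·(-3) = -3.6742.
u_2 = w_2 + 3.6742·q_1 = (-1.5000, -1.5000, 0.0000).
‖u_2‖ = 2.1213, so q_2 = (-0.7071, -0.7071, 0.0000).
q_1·w_3 = (-0.4082)·(-3) + 0.4082·1 + 0.8165·(-1) = 0.8165; q_2·w_3 = (-0.7071)·(-3) + (-0.7071)·1 + 0.0000·(-1) = 1.4142.
u_3 = w_3 − 0.8165·q_1 − 1.4142·q_2 = (-1.6667, 1.6667, -1.6667).
‖u_3‖ = 2.8868, so q_3 = (-0.5774, 0.5774, -0.5774).

q_3 = (-0.5774, 0.5774, -0.5774)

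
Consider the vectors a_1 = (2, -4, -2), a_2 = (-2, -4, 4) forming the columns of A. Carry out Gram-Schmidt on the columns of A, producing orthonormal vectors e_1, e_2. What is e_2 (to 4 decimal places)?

e_1 = a_1/‖a_1‖ = (2, -4, -2)/4.8990 = (0.4082, -0.8165, -0.4082).
r_{12} = e_1·a_2 = 0.8165.
u_2 = a_2 − 0.8165·e_1 = (-2.3333, -3.3333, 4.3333).
‖u_2‖ = 5.9442, so e_2 = (-0.3925, -0.5608, 0.7290).

e_2 = (-0.3925, -0.5608, 0.7290)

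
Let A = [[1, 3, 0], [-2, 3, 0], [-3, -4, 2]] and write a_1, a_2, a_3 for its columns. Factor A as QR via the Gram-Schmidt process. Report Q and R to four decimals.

Q = [[0.2673, 0.4438, 0.8554], [-0.5345, 0.8068, -0.2516], [-0.8018, -0.3900, 0.4528]], R = [[3.7417, 2.4054, -1.6036], [0.0000, 5.3117, -0.7799], [0.0000, 0.0000, 0.9057]]

a_1 = (1, -2, -3); ‖a_1‖ = 3.7417, so q_1 = (0.2673, -0.5345, -0.8018).
q_1·a_2 = 0.2673·3 + (-0.5345)·3 + (-0.8018)·(-4) = 2.4054.
u_2 = a_2 − 2.4054·q_1 = (2.3571, 4.2857, -2.0714).
‖u_2‖ = 5.3117, so q_2 = (0.4438, 0.8068, -0.3900).
q_1·a_3 = 0.2673·0 + (-0.5345)·0 + (-0.8018)·2 = -1.6036; q_2·a_3 = 0.4438·0 + 0.8068·0 + (-0.3900)·2 = -0.7799.
u_3 = a_3 + 1.6036·q_1 + 0.7799·q_2 = (0.7747, -0.2278, 0.4101).
‖u_3‖ = 0.9057, so q_3 = (0.8554, -0.2516, 0.4528).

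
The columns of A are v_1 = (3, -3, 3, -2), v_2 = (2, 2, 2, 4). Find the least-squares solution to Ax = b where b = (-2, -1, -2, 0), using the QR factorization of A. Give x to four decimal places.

v_1 = (3, -3, 3, -2); ‖v_1‖ = 5.5678, so e_1 = (0.5388, -0.5388, 0.5388, -0.3592).
e_1·v_2 = 0.5388·2 + (-0.5388)·2 + 0.5388·2 + (-0.3592)·4 = -0.3592.
u_2 = v_2 + 0.3592·e_1 = (2.1935, 1.8065, 2.1935, 3.8710).
‖u_2‖ = 5.2793, so e_2 = (0.4155, 0.3422, 0.4155, 0.7332).
Qᵀb = (-1.6164, -2.0042).
Back-substitute: x_2 = -2.0042/5.2793 = -0.3796.
x_1 = (-1.6164 + 0.3592·(-0.3796))/5.5678 = -0.3148.

x = (-0.3148, -0.3796)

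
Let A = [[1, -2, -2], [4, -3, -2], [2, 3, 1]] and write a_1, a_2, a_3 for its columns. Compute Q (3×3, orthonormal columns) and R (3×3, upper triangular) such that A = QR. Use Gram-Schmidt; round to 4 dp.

a_1 = (1, 4, 2); ‖a_1‖ = 4.5826, so q_1 = (0.2182, 0.8729, 0.4364).
q_1·a_2 = 0.2182·(-2) + 0.8729·(-3) + 0.4364·3 = -1.7457.
u_2 = a_2 + 1.7457·q_1 = (-1.6190, -1.4762, 3.7619).
‖u_2‖ = 4.3534, so q_2 = (-0.3719, -0.3391, 0.8641).
q_1·a_3 = 0.2182·(-2) + 0.8729·(-2) + 0.4364·1 = -1.7457; q_2·a_3 = (-0.3719)·(-2) + (-0.3391)·(-2) + 0.8641·1 = 2.2861.
u_3 = a_3 + 1.7457·q_1 − 2.2861·q_2 = (-0.7688, 0.2990, -0.2136).
‖u_3‖ = 0.8521, so q_3 = (-0.9023, 0.3509, -0.2506).

Q = [[0.2182, -0.3719, -0.9023], [0.8729, -0.3391, 0.3509], [0.4364, 0.8641, -0.2506]], R = [[4.5826, -1.7457, -1.7457], [0.0000, 4.3534, 2.2861], [0.0000, 0.0000, 0.8521]]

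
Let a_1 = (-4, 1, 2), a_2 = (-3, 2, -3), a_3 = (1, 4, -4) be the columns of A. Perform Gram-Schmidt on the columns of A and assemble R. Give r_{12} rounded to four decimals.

a_1 = (-4, 1, 2); ‖a_1‖ = 4.5826, so q_1 = (-0.8729, 0.2182, 0.4364).
r_{12} = q_1·a_2 = 1.7457.

r_{12} = 1.7457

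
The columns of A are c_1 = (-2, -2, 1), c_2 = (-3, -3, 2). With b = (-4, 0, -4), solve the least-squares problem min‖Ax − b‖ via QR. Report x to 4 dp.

c_1 = (-2, -2, 1); ‖c_1‖ = 3.0000, so q_1 = (-0.6667, -0.6667, 0.3333).
q_1·c_2 = (-0.6667)·(-3) + (-0.6667)·(-3) + 0.3333·2 = 4.6667.
u_2 = c_2 − 4.6667·q_1 = (0.1111, 0.1111, 0.4444).
‖u_2‖ = 0.4714, so q_2 = (0.2357, 0.2357, 0.9428).
Qᵀb = (1.3333, -4.7140).
Back-substitute: x_2 = -4.7140/0.4714 = -10.0000.
x_1 = (1.3333 − 4.6667·(-10.0000))/3.0000 = 16.0000.

x = (16.0000, -10.0000)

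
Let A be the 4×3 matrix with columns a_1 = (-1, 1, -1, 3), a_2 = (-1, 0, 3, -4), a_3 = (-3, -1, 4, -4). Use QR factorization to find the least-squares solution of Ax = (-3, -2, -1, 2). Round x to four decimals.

x = (-0.2879, -2.6667, 1.8485)

a_1 = (-1, 1, -1, 3); ‖a_1‖ = 3.4641, so e_1 = (-0.2887, 0.2887, -0.2887, 0.8660).
e_1·a_2 = (-0.2887)·(-1) + 0.2887·0 + (-0.2887)·3 + 0.8660·(-4) = -4.0415.
u_2 = a_2 + 4.0415·e_1 = (-2.1667, 1.1667, 1.8333, -0.5000).
‖u_2‖ = 3.1091, so e_2 = (-0.6969, 0.3752, 0.5897, -0.1608).
e_1·a_3 = (-0.2887)·(-3) + 0.2887·(-1) + (-0.2887)·4 + 0.8660·(-4) = -4.0415; e_2·a_3 = (-0.6969)·(-3) + 0.3752·(-1) + 0.5897·4 + (-0.1608)·(-4) = 4.7173.
u_3 = a_3 + 4.0415·e_1 − 4.7173·e_2 = (-0.8793, -1.6034, 0.0517, 0.2586).
‖u_3‖ = 1.8476, so e_3 = (-0.4759, -0.8678, 0.0280, 0.1400).
Qᵀb = (2.3094, 0.4288, 3.4153).
Back-substitute: x_3 = 3.4153/1.8476 = 1.8485.
x_2 = (0.4288 − 4.7173·1.8485)/3.1091 = -2.6667.
x_1 = (2.3094 + 4.0415·(-2.6667) + 4.0415·1.8485)/3.4641 = -0.2879.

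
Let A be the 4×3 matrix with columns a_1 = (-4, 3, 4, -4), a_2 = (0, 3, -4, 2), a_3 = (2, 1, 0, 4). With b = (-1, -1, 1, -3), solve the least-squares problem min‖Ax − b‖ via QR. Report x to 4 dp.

x = (0.0316, -0.2159, -0.5696)

a_1 = (-4, 3, 4, -4); ‖a_1‖ = 7.5498, so e_1 = (-0.5298, 0.3974, 0.5298, -0.5298).
e_1·a_2 = (-0.5298)·0 + 0.3974·3 + 0.5298·(-4) + (-0.5298)·2 = -1.9868.
u_2 = a_2 + 1.9868·e_1 = (-1.0526, 3.7895, -2.9474, 0.9474).
‖u_2‖ = 5.0053, so e_2 = (-0.2103, 0.7571, -0.5889, 0.1893).
e_1·a_3 = (-0.5298)·2 + 0.3974·1 + 0.5298·0 + (-0.5298)·4 = -2.7815; e_2·a_3 = (-0.2103)·2 + 0.7571·1 + (-0.5889)·0 + 0.1893·4 = 1.0936.
u_3 = a_3 + 2.7815·e_1 − 1.0936·e_2 = (0.7563, 1.2773, 2.1176, 2.3193).
‖u_3‖ = 3.4738, so e_3 = (0.2177, 0.3677, 0.6096, 0.6677).
Qᵀb = (2.2517, -1.7035, -1.9788).
Back-substitute: x_3 = -1.9788/3.4738 = -0.5696.
x_2 = (-1.7035 − 1.0936·(-0.5696))/5.0053 = -0.2159.
x_1 = (2.2517 + 1.9868·(-0.2159) + 2.7815·(-0.5696))/7.5498 = 0.0316.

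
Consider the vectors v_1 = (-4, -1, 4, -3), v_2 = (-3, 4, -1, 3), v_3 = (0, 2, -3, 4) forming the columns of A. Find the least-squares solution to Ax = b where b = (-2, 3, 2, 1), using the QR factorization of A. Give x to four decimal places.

x = (-0.2825, 1.2078, -1.0732)

q_1 = v_1/‖v_1‖ = (-4, -1, 4, -3)/6.4807 = (-0.6172, -0.1543, 0.6172, -0.4629).
r_{12} = q_1·v_2 = -0.7715.
u_2 = v_2 + 0.7715·q_1 = (-3.4762, 3.8810, -0.5238, 2.6429).
‖u_2‖ = 5.8656, so q_2 = (-0.5926, 0.6617, -0.0893, 0.4506).
r_{13} = q_1·v_3 = -4.0119; r_{23} = q_2·v_3 = 3.3935.
u_3 = v_3 + 4.0119·q_1 − 3.3935·q_2 = (-0.4651, -0.8644, -0.2208, 0.6138).
‖u_3‖ = 1.1785, so q_3 = (-0.3946, -0.7334, -0.1873, 0.5209).
Qᵀb = (1.5430, 3.4422, -1.2648).
Back-substitute: x_3 = -1.2648/1.1785 = -1.0732.
x_2 = (3.4422 − 3.3935·(-1.0732))/5.8656 = 1.2078.
x_1 = (1.5430 + 0.7715·1.2078 + 4.0119·(-1.0732))/6.4807 = -0.2825.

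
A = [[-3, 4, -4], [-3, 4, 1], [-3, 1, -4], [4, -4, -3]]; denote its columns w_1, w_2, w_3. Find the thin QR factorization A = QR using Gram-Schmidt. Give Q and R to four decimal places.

Q = [[-0.4575, 0.4082, -0.7014], [-0.4575, 0.4082, 0.1325], [-0.4575, -0.8165, -0.2844], [0.6100, 0.0000, -0.6400]], R = [[6.5574, -6.5574, 1.3725], [0.0000, 2.4495, 2.0412], [0.0000, 0.0000, 5.9958]]

w_1 = (-3, -3, -3, 4); ‖w_1‖ = 6.5574, so q_1 = (-0.4575, -0.4575, -0.4575, 0.6100).
q_1·w_2 = (-0.4575)·4 + (-0.4575)·4 + (-0.4575)·1 + 0.6100·(-4) = -6.5574.
u_2 = w_2 + 6.5574·q_1 = (1.0000, 1.0000, -2.0000, 0.0000).
‖u_2‖ = 2.4495, so q_2 = (0.4082, 0.4082, -0.8165, 0.0000).
q_1·w_3 = (-0.4575)·(-4) + (-0.4575)·1 + (-0.4575)·(-4) + 0.6100·(-3) = 1.3725; q_2·w_3 = 0.4082·(-4) + 0.4082·1 + (-0.8165)·(-4) + 0.0000·(-3) = 2.0412.
u_3 = w_3 − 1.3725·q_1 − 2.0412·q_2 = (-4.2054, 0.7946, -1.7054, -3.8372).
‖u_3‖ = 5.9958, so q_3 = (-0.7014, 0.1325, -0.2844, -0.6400).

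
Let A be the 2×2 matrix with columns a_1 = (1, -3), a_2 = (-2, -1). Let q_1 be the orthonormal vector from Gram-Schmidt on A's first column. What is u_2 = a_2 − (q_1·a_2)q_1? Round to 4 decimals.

a_1 = (1, -3); ‖a_1‖ = 3.1623, so q_1 = (0.3162, -0.9487).
q_1·a_2 = 0.3162·(-2) + (-0.9487)·(-1) = 0.3162.
u_2 = a_2 − 0.3162·q_1 = (-2.1000, -0.7000).

u_2 = (-2.1000, -0.7000)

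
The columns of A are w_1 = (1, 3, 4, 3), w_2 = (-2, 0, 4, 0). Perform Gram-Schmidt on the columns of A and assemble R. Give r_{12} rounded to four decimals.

q_1 = w_1/‖w_1‖ = (1, 3, 4, 3)/5.9161 = (0.1690, 0.5071, 0.6761, 0.5071).
r_{12} = q_1·w_2 = 2.3664.

r_{12} = 2.3664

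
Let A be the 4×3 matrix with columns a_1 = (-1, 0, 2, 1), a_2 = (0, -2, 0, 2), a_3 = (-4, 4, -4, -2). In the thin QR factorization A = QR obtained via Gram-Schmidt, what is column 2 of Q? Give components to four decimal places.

q_2 = (0.1231, -0.7385, -0.2462, 0.6155)

a_1 = (-1, 0, 2, 1); ‖a_1‖ = 2.4495, so q_1 = (-0.4082, 0.0000, 0.8165, 0.4082).
q_1·a_2 = (-0.4082)·0 + 0.0000·(-2) + 0.8165·0 + 0.4082·2 = 0.8165.
u_2 = a_2 − 0.8165·q_1 = (0.3333, -2.0000, -0.6667, 1.6667).
‖u_2‖ = 2.7080, so q_2 = (0.1231, -0.7385, -0.2462, 0.6155).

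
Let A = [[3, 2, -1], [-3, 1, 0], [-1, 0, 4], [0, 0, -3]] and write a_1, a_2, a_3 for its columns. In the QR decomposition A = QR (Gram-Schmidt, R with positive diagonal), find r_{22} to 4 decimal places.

q_1 = a_1/‖a_1‖ = (3, -3, -1, 0)/4.3589 = (0.6882, -0.6882, -0.2294, 0.0000).
r_{12} = q_1·a_2 = 0.6882.
u_2 = a_2 − 0.6882·q_1 = (1.5263, 1.4737, 0.1579, 0.0000).
r_{22} = ‖u_2‖ = 2.1275.

r_{22} = 2.1275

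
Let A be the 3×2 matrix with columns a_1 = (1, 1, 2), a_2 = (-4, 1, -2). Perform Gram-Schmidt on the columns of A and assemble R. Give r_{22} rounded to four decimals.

r_{22} = 3.5824

e_1 = a_1/‖a_1‖ = (1, 1, 2)/2.4495 = (0.4082, 0.4082, 0.8165).
r_{12} = e_1·a_2 = -2.8577.
u_2 = a_2 + 2.8577·e_1 = (-2.8333, 2.1667, 0.3333).
r_{22} = ‖u_2‖ = 3.5824.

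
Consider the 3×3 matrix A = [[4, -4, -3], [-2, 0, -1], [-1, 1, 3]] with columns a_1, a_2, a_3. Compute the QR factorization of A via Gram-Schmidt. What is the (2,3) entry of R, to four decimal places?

r_{23} = 2.4875

a_1 = (4, -2, -1); ‖a_1‖ = 4.5826, so e_1 = (0.8729, -0.4364, -0.2182).
e_1·a_2 = 0.8729·(-4) + (-0.4364)·0 + (-0.2182)·1 = -3.7097.
u_2 = a_2 + 3.7097·e_1 = (-0.7619, -1.6190, 0.1905).
‖u_2‖ = 1.7995, so e_2 = (-0.4234, -0.8997, 0.1059).
r_{23} = e_2·a_3 = 2.4875.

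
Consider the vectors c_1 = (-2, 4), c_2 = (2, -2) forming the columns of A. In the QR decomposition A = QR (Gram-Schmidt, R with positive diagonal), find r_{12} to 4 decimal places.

c_1 = (-2, 4); ‖c_1‖ = 4.4721, so q_1 = (-0.4472, 0.8944).
r_{12} = q_1·c_2 = -2.6833.

r_{12} = -2.6833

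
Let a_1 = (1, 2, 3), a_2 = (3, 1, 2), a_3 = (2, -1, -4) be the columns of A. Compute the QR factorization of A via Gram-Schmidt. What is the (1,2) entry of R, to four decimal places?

a_1 = (1, 2, 3); ‖a_1‖ = 3.7417, so q_1 = (0.2673, 0.5345, 0.8018).
r_{12} = q_1·a_2 = 2.9399.

r_{12} = 2.9399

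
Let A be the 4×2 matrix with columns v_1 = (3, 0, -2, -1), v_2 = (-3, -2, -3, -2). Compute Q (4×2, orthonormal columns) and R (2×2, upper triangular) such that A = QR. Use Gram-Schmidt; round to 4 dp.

e_1 = v_1/‖v_1‖ = (3, 0, -2, -1)/3.7417 = (0.8018, 0.0000, -0.5345, -0.2673).
r_{12} = e_1·v_2 = -0.2673.
u_2 = v_2 + 0.2673·e_1 = (-2.7857, -2.0000, -3.1429, -2.0714).
‖u_2‖ = 5.0920, so e_2 = (-0.5471, -0.3928, -0.6172, -0.4068).

Q = [[0.8018, -0.5471], [0.0000, -0.3928], [-0.5345, -0.6172], [-0.2673, -0.4068]], R = [[3.7417, -0.2673], [0.0000, 5.0920]]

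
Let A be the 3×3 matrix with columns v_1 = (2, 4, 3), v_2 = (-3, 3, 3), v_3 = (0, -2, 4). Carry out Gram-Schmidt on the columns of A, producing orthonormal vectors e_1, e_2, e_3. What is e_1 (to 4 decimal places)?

v_1 = (2, 4, 3); ‖v_1‖ = 5.3852, so e_1 = (0.3714, 0.7428, 0.5571).

e_1 = (0.3714, 0.7428, 0.5571)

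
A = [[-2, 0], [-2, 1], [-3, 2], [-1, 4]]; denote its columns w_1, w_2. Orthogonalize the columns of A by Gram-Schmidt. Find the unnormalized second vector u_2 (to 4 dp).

q_1 = w_1/‖w_1‖ = (-2, -2, -3, -1)/4.2426 = (-0.4714, -0.4714, -0.7071, -0.2357).
r_{12} = q_1·w_2 = -2.8284.
u_2 = w_2 + 2.8284·q_1 = (-1.3333, -0.3333, 0.0000, 3.3333).

u_2 = (-1.3333, -0.3333, 0.0000, 3.3333)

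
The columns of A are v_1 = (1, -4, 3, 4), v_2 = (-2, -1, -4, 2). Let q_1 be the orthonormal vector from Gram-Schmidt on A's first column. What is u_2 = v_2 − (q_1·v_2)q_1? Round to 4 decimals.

q_1 = v_1/‖v_1‖ = (1, -4, 3, 4)/6.4807 = (0.1543, -0.6172, 0.4629, 0.6172).
r_{12} = q_1·v_2 = -0.3086.
u_2 = v_2 + 0.3086·q_1 = (-1.9524, -1.1905, -3.8571, 2.1905).

u_2 = (-1.9524, -1.1905, -3.8571, 2.1905)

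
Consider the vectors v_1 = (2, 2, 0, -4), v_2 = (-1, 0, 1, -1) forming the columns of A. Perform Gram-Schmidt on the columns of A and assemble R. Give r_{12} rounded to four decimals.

r_{12} = 0.4082

e_1 = v_1/‖v_1‖ = (2, 2, 0, -4)/4.8990 = (0.4082, 0.4082, 0.0000, -0.8165).
r_{12} = e_1·v_2 = 0.4082.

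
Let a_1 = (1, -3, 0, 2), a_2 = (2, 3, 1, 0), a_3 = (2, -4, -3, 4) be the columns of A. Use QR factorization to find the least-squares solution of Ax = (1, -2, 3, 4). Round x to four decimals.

a_1 = (1, -3, 0, 2); ‖a_1‖ = 3.7417, so q_1 = (0.2673, -0.8018, 0.0000, 0.5345).
q_1·a_2 = 0.2673·2 + (-0.8018)·3 + 0.0000·1 + 0.5345·0 = -1.8708.
u_2 = a_2 + 1.8708·q_1 = (2.5000, 1.5000, 1.0000, 1.0000).
‖u_2‖ = 3.2404, so q_2 = (0.7715, 0.4629, 0.3086, 0.3086).
q_1·a_3 = 0.2673·2 + (-0.8018)·(-4) + 0.0000·(-3) + 0.5345·4 = 5.8797; q_2·a_3 = 0.7715·2 + 0.4629·(-4) + 0.3086·(-3) + 0.3086·4 = 0.0000.
u_3 = a_3 − 5.8797·q_1 − 0.0000·q_2 = (0.4286, 0.7143, -3.0000, 0.8571).
‖u_3‖ = 3.2293, so q_3 = (0.1327, 0.2212, -0.9290, 0.2654).
Qᵀb = (4.0089, 2.0059, -2.0349).
Back-substitute: x_3 = -2.0349/3.2293 = -0.6301.
x_2 = (2.0059 − 0.0000·(-0.6301))/3.2404 = 0.6190.
x_1 = (4.0089 + 1.8708·0.6190 − 5.8797·(-0.6301))/3.7417 = 2.3712.

x = (2.3712, 0.6190, -0.6301)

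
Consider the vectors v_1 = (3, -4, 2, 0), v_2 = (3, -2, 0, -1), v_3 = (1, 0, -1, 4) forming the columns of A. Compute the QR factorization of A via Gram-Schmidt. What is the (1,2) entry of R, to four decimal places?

v_1 = (3, -4, 2, 0); ‖v_1‖ = 5.3852, so e_1 = (0.5571, -0.7428, 0.3714, 0.0000).
r_{12} = e_1·v_2 = 3.1568.

r_{12} = 3.1568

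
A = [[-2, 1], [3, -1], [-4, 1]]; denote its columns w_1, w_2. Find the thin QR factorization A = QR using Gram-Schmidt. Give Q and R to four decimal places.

Q = [[-0.3714, 0.8339], [0.5571, -0.1516], [-0.7428, -0.5307]], R = [[5.3852, -1.6713], [0.0000, 0.4549]]

w_1 = (-2, 3, -4); ‖w_1‖ = 5.3852, so e_1 = (-0.3714, 0.5571, -0.7428).
e_1·w_2 = (-0.3714)·1 + 0.5571·(-1) + (-0.7428)·1 = -1.6713.
u_2 = w_2 + 1.6713·e_1 = (0.3793, -0.0690, -0.2414).
‖u_2‖ = 0.4549, so e_2 = (0.8339, -0.1516, -0.5307).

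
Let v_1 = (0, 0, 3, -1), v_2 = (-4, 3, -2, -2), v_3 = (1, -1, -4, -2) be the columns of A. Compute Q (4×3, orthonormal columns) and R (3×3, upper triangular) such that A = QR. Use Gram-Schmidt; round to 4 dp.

e_1 = v_1/‖v_1‖ = (0, 0, 3, -1)/3.1623 = (0.0000, 0.0000, 0.9487, -0.3162).
r_{12} = e_1·v_2 = -1.2649.
u_2 = v_2 + 1.2649·e_1 = (-4.0000, 3.0000, -0.8000, -2.4000).
‖u_2‖ = 5.6036, so e_2 = (-0.7138, 0.5354, -0.1428, -0.4283).
r_{13} = e_1·v_3 = -3.1623; r_{23} = e_2·v_3 = 0.1785.
u_3 = v_3 + 3.1623·e_1 − 0.1785·e_2 = (1.1274, -1.0955, -0.9745, -2.9236).
‖u_3‖ = 3.4595, so e_3 = (0.3259, -0.3167, -0.2817, -0.8451).

Q = [[0.0000, -0.7138, 0.3259], [0.0000, 0.5354, -0.3167], [0.9487, -0.1428, -0.2817], [-0.3162, -0.4283, -0.8451]], R = [[3.1623, -1.2649, -3.1623], [0.0000, 5.6036, 0.1785], [0.0000, 0.0000, 3.4595]]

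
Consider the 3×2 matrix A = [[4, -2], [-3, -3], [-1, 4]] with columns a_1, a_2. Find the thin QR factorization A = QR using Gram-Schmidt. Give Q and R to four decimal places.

Q = [[0.7845, -0.2874], [-0.5883, -0.6251], [-0.1961, 0.7257]], R = [[5.0990, -0.5883], [0.0000, 5.3529]]

a_1 = (4, -3, -1); ‖a_1‖ = 5.0990, so q_1 = (0.7845, -0.5883, -0.1961).
q_1·a_2 = 0.7845·(-2) + (-0.5883)·(-3) + (-0.1961)·4 = -0.5883.
u_2 = a_2 + 0.5883·q_1 = (-1.5385, -3.3462, 3.8846).
‖u_2‖ = 5.3529, so q_2 = (-0.2874, -0.6251, 0.7257).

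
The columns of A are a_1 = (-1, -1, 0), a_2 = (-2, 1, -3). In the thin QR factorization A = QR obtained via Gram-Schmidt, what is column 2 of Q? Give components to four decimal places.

q_2 = (-0.4082, 0.4082, -0.8165)

a_1 = (-1, -1, 0); ‖a_1‖ = 1.4142, so q_1 = (-0.7071, -0.7071, 0.0000).
q_1·a_2 = (-0.7071)·(-2) + (-0.7071)·1 + 0.0000·(-3) = 0.7071.
u_2 = a_2 − 0.7071·q_1 = (-1.5000, 1.5000, -3.0000).
‖u_2‖ = 3.6742, so q_2 = (-0.4082, 0.4082, -0.8165).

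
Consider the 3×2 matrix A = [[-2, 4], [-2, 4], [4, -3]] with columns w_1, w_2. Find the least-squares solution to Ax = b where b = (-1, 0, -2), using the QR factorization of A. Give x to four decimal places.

x = (-0.9500, -0.6000)

w_1 = (-2, -2, 4); ‖w_1‖ = 4.8990, so q_1 = (-0.4082, -0.4082, 0.8165).
q_1·w_2 = (-0.4082)·4 + (-0.4082)·4 + 0.8165·(-3) = -5.7155.
u_2 = w_2 + 5.7155·q_1 = (1.6667, 1.6667, 1.6667).
‖u_2‖ = 2.8868, so q_2 = (0.5774, 0.5774, 0.5774).
Qᵀb = (-1.2247, -1.7321).
Back-substitute: x_2 = -1.7321/2.8868 = -0.6000.
x_1 = (-1.2247 + 5.7155·(-0.6000))/4.8990 = -0.9500.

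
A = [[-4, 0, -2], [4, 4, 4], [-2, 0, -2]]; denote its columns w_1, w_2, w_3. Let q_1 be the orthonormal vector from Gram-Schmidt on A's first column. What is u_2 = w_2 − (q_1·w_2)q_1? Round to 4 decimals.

w_1 = (-4, 4, -2); ‖w_1‖ = 6.0000, so q_1 = (-0.6667, 0.6667, -0.3333).
q_1·w_2 = (-0.6667)·0 + 0.6667·4 + (-0.3333)·0 = 2.6667.
u_2 = w_2 − 2.6667·q_1 = (1.7778, 2.2222, 0.8889).

u_2 = (1.7778, 2.2222, 0.8889)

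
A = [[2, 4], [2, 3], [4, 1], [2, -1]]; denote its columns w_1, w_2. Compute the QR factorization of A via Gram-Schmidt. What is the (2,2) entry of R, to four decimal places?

r_{22} = 4.2258

e_1 = w_1/‖w_1‖ = (2, 2, 4, 2)/5.2915 = (0.3780, 0.3780, 0.7559, 0.3780).
r_{12} = e_1·w_2 = 3.0237.
u_2 = w_2 − 3.0237·e_1 = (2.8571, 1.8571, -1.2857, -2.1429).
r_{22} = ‖u_2‖ = 4.2258.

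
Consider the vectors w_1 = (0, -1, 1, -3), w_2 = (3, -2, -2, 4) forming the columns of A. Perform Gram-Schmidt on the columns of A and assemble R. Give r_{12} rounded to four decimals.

r_{12} = -3.6181

w_1 = (0, -1, 1, -3); ‖w_1‖ = 3.3166, so q_1 = (0.0000, -0.3015, 0.3015, -0.9045).
r_{12} = q_1·w_2 = -3.6181.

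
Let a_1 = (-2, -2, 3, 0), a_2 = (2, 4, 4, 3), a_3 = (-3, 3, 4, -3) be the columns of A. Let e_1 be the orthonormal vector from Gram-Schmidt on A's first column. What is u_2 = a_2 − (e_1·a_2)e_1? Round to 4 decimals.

u_2 = (2.0000, 4.0000, 4.0000, 3.0000)

a_1 = (-2, -2, 3, 0); ‖a_1‖ = 4.1231, so e_1 = (-0.4851, -0.4851, 0.7276, 0.0000).
e_1·a_2 = (-0.4851)·2 + (-0.4851)·4 + 0.7276·4 + 0.0000·3 = 0.0000.
u_2 = a_2 + 0.0000·e_1 = (2.0000, 4.0000, 4.0000, 3.0000).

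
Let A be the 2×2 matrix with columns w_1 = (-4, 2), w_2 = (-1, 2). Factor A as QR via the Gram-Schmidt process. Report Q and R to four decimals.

w_1 = (-4, 2); ‖w_1‖ = 4.4721, so e_1 = (-0.8944, 0.4472).
e_1·w_2 = (-0.8944)·(-1) + 0.4472·2 = 1.7889.
u_2 = w_2 − 1.7889·e_1 = (0.6000, 1.2000).
‖u_2‖ = 1.3416, so e_2 = (0.4472, 0.8944).

Q = [[-0.8944, 0.4472], [0.4472, 0.8944]], R = [[4.4721, 1.7889], [0.0000, 1.3416]]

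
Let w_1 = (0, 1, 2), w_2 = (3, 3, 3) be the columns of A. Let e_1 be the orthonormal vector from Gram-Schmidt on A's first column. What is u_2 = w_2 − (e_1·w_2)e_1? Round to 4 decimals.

u_2 = (3.0000, 1.2000, -0.6000)

e_1 = w_1/‖w_1‖ = (0, 1, 2)/2.2361 = (0.0000, 0.4472, 0.8944).
r_{12} = e_1·w_2 = 4.0249.
u_2 = w_2 − 4.0249·e_1 = (3.0000, 1.2000, -0.6000).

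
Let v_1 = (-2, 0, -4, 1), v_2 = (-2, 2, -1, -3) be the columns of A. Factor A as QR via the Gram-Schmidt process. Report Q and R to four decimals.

Q = [[-0.4364, -0.3717], [0.0000, 0.4878], [-0.8729, -0.0116], [0.2182, -0.7898]], R = [[4.5826, 1.0911], [0.0000, 4.0999]]

v_1 = (-2, 0, -4, 1); ‖v_1‖ = 4.5826, so q_1 = (-0.4364, 0.0000, -0.8729, 0.2182).
q_1·v_2 = (-0.4364)·(-2) + 0.0000·2 + (-0.8729)·(-1) + 0.2182·(-3) = 1.0911.
u_2 = v_2 − 1.0911·q_1 = (-1.5238, 2.0000, -0.0476, -3.2381).
‖u_2‖ = 4.0999, so q_2 = (-0.3717, 0.4878, -0.0116, -0.7898).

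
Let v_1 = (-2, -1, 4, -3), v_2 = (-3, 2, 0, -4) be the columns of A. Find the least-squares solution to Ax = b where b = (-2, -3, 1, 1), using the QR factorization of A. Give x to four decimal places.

v_1 = (-2, -1, 4, -3); ‖v_1‖ = 5.4772, so q_1 = (-0.3651, -0.1826, 0.7303, -0.5477).
q_1·v_2 = (-0.3651)·(-3) + (-0.1826)·2 + 0.7303·0 + (-0.5477)·(-4) = 2.9212.
u_2 = v_2 − 2.9212·q_1 = (-1.9333, 2.5333, -2.1333, -2.4000).
‖u_2‖ = 4.5240, so q_2 = (-0.4273, 0.5600, -0.4716, -0.5305).
Qᵀb = (1.4606, -1.8273).
Back-substitute: x_2 = -1.8273/4.5240 = -0.4039.
x_1 = (1.4606 − 2.9212·(-0.4039))/5.4772 = 0.4821.

x = (0.4821, -0.4039)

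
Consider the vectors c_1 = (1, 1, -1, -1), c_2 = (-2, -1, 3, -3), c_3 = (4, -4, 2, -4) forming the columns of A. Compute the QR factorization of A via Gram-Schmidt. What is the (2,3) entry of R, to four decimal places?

r_{23} = 3.4027

c_1 = (1, 1, -1, -1); ‖c_1‖ = 2.0000, so q_1 = (0.5000, 0.5000, -0.5000, -0.5000).
q_1·c_2 = 0.5000·(-2) + 0.5000·(-1) + (-0.5000)·3 + (-0.5000)·(-3) = -1.5000.
u_2 = c_2 + 1.5000·q_1 = (-1.2500, -0.2500, 2.2500, -3.7500).
‖u_2‖ = 4.5552, so q_2 = (-0.2744, -0.0549, 0.4939, -0.8232).
r_{23} = q_2·c_3 = 3.4027.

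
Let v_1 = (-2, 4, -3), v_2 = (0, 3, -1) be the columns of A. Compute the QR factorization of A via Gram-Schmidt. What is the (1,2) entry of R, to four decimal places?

r_{12} = 2.7854

v_1 = (-2, 4, -3); ‖v_1‖ = 5.3852, so q_1 = (-0.3714, 0.7428, -0.5571).
r_{12} = q_1·v_2 = 2.7854.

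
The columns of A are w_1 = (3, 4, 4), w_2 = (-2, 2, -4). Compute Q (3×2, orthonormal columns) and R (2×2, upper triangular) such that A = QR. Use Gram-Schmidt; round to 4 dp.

Q = [[0.4685, -0.2225], [0.6247, 0.7678], [0.6247, -0.6009]], R = [[6.4031, -2.1864], [0.0000, 4.3840]]

w_1 = (3, 4, 4); ‖w_1‖ = 6.4031, so q_1 = (0.4685, 0.6247, 0.6247).
q_1·w_2 = 0.4685·(-2) + 0.6247·2 + 0.6247·(-4) = -2.1864.
u_2 = w_2 + 2.1864·q_1 = (-0.9756, 3.3659, -2.6341).
‖u_2‖ = 4.3840, so q_2 = (-0.2225, 0.7678, -0.6009).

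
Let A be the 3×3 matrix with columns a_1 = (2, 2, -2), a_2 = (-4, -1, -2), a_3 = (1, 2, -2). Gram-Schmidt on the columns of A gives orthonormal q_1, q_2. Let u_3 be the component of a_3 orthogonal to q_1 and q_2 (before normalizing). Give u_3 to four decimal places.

u_3 = (-0.1667, 0.3333, 0.1667)

q_1 = a_1/‖a_1‖ = (2, 2, -2)/3.4641 = (0.5774, 0.5774, -0.5774).
r_{12} = q_1·a_2 = -1.7321.
u_2 = a_2 + 1.7321·q_1 = (-3.0000, 0.0000, -3.0000).
‖u_2‖ = 4.2426, so q_2 = (-0.7071, 0.0000, -0.7071).
r_{13} = q_1·a_3 = 2.8868; r_{23} = q_2·a_3 = 0.7071.
u_3 = a_3 − 2.8868·q_1 − 0.7071·q_2 = (-0.1667, 0.3333, 0.1667).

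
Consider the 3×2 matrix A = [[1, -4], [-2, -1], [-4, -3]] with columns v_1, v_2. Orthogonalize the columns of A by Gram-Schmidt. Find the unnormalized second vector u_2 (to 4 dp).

u_2 = (-4.4762, -0.0476, -1.0952)

v_1 = (1, -2, -4); ‖v_1‖ = 4.5826, so q_1 = (0.2182, -0.4364, -0.8729).
q_1·v_2 = 0.2182·(-4) + (-0.4364)·(-1) + (-0.8729)·(-3) = 2.1822.
u_2 = v_2 − 2.1822·q_1 = (-4.4762, -0.0476, -1.0952).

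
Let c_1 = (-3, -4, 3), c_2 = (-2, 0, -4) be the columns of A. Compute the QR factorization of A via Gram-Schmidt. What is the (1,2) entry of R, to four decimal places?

c_1 = (-3, -4, 3); ‖c_1‖ = 5.8310, so e_1 = (-0.5145, -0.6860, 0.5145).
r_{12} = e_1·c_2 = -1.0290.

r_{12} = -1.0290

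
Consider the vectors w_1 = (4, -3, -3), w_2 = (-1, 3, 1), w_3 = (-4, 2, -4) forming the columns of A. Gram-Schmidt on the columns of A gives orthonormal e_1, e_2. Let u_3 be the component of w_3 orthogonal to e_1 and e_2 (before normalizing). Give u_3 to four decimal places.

w_1 = (4, -3, -3); ‖w_1‖ = 5.8310, so e_1 = (0.6860, -0.5145, -0.5145).
e_1·w_2 = 0.6860·(-1) + (-0.5145)·3 + (-0.5145)·1 = -2.7440.
u_2 = w_2 + 2.7440·e_1 = (0.8824, 1.5882, -0.4118).
‖u_2‖ = 1.8630, so e_2 = (0.4736, 0.8525, -0.2210).
e_1·w_3 = 0.6860·(-4) + (-0.5145)·2 + (-0.5145)·(-4) = -1.7150; e_2·w_3 = 0.4736·(-4) + 0.8525·2 + (-0.2210)·(-4) = 0.6947.
u_3 = w_3 + 1.7150·e_1 − 0.6947·e_2 = (-3.1525, 0.5254, -4.7288).

u_3 = (-3.1525, 0.5254, -4.7288)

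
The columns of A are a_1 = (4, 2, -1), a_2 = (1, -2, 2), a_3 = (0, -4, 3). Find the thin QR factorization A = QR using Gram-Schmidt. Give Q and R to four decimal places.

q_1 = a_1/‖a_1‖ = (4, 2, -1)/4.5826 = (0.8729, 0.4364, -0.2182).
r_{12} = q_1·a_2 = -0.4364.
u_2 = a_2 + 0.4364·q_1 = (1.3810, -1.8095, 1.9048).
‖u_2‖ = 2.9681, so q_2 = (0.4653, -0.6097, 0.6417).
r_{13} = q_1·a_3 = -2.4004; r_{23} = q_2·a_3 = 4.3639.
u_3 = a_3 + 2.4004·q_1 − 4.3639·q_2 = (0.0649, -0.2919, -0.3243).
‖u_3‖ = 0.4411, so q_3 = (0.1470, -0.6617, -0.7352).

Q = [[0.8729, 0.4653, 0.1470], [0.4364, -0.6097, -0.6617], [-0.2182, 0.6417, -0.7352]], R = [[4.5826, -0.4364, -2.4004], [0.0000, 2.9681, 4.3639], [0.0000, 0.0000, 0.4411]]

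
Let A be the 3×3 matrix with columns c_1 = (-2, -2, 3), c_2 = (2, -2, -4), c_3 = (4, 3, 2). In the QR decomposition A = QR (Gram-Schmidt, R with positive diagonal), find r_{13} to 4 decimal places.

e_1 = c_1/‖c_1‖ = (-2, -2, 3)/4.1231 = (-0.4851, -0.4851, 0.7276).
r_{13} = e_1·c_3 = -1.9403.

r_{13} = -1.9403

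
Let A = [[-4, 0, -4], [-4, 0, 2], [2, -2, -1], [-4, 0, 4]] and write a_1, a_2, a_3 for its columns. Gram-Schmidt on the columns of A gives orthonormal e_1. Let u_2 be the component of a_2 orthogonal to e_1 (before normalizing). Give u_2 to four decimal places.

e_1 = a_1/‖a_1‖ = (-4, -4, 2, -4)/7.2111 = (-0.5547, -0.5547, 0.2774, -0.5547).
r_{12} = e_1·a_2 = -0.5547.
u_2 = a_2 + 0.5547·e_1 = (-0.3077, -0.3077, -1.8462, -0.3077).

u_2 = (-0.3077, -0.3077, -1.8462, -0.3077)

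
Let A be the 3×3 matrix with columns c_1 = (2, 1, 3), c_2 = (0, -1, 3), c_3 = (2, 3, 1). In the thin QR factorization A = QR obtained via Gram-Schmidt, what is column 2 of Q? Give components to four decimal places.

q_2 = (-0.4905, -0.6745, 0.5518)

c_1 = (2, 1, 3); ‖c_1‖ = 3.7417, so q_1 = (0.5345, 0.2673, 0.8018).
q_1·c_2 = 0.5345·0 + 0.2673·(-1) + 0.8018·3 = 2.1381.
u_2 = c_2 − 2.1381·q_1 = (-1.1429, -1.5714, 1.2857).
‖u_2‖ = 2.3299, so q_2 = (-0.4905, -0.6745, 0.5518).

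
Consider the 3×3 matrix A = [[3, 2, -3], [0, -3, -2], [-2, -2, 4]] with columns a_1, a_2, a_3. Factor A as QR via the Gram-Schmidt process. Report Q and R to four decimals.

Q = [[0.8321, -0.1009, 0.5455], [0.0000, -0.9833, -0.1818], [-0.5547, -0.1513, 0.8182]], R = [[3.6056, 2.7735, -4.7150], [0.0000, 3.0509, 1.6641], [0.0000, 0.0000, 2.0000]]

e_1 = a_1/‖a_1‖ = (3, 0, -2)/3.6056 = (0.8321, 0.0000, -0.5547).
r_{12} = e_1·a_2 = 2.7735.
u_2 = a_2 − 2.7735·e_1 = (-0.3077, -3.0000, -0.4615).
‖u_2‖ = 3.0509, so e_2 = (-0.1009, -0.9833, -0.1513).
r_{13} = e_1·a_3 = -4.7150; r_{23} = e_2·a_3 = 1.6641.
u_3 = a_3 + 4.7150·e_1 − 1.6641·e_2 = (1.0909, -0.3636, 1.6364).
‖u_3‖ = 2.0000, so e_3 = (0.5455, -0.1818, 0.8182).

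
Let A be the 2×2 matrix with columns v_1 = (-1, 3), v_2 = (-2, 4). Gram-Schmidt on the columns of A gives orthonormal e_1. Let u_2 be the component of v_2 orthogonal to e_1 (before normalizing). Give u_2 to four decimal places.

v_1 = (-1, 3); ‖v_1‖ = 3.1623, so e_1 = (-0.3162, 0.9487).
e_1·v_2 = (-0.3162)·(-2) + 0.9487·4 = 4.4272.
u_2 = v_2 − 4.4272·e_1 = (-0.6000, -0.2000).

u_2 = (-0.6000, -0.2000)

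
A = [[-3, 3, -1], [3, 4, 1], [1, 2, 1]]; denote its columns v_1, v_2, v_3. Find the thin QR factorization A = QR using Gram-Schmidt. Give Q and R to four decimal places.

v_1 = (-3, 3, 1); ‖v_1‖ = 4.3589, so e_1 = (-0.6882, 0.6882, 0.2294).
e_1·v_2 = (-0.6882)·3 + 0.6882·4 + 0.2294·2 = 1.1471.
u_2 = v_2 − 1.1471·e_1 = (3.7895, 3.2105, 1.7368).
‖u_2‖ = 5.2616, so e_2 = (0.7202, 0.6102, 0.3301).
e_1·v_3 = (-0.6882)·(-1) + 0.6882·1 + 0.2294·1 = 1.6059; e_2·v_3 = 0.7202·(-1) + 0.6102·1 + 0.3301·1 = 0.2201.
u_3 = v_3 − 1.6059·e_1 − 0.2201·e_2 = (-0.0532, -0.2395, 0.5589).
‖u_3‖ = 0.6104, so e_3 = (-0.0872, -0.3924, 0.9156).

Q = [[-0.6882, 0.7202, -0.0872], [0.6882, 0.6102, -0.3924], [0.2294, 0.3301, 0.9156]], R = [[4.3589, 1.1471, 1.6059], [0.0000, 5.2616, 0.2201], [0.0000, 0.0000, 0.6104]]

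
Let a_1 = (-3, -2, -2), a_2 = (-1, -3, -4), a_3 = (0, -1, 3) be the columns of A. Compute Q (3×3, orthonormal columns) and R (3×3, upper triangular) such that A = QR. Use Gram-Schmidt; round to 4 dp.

Q = [[-0.7276, 0.6667, 0.1617], [-0.4851, -0.3333, -0.8085], [-0.4851, -0.6667, 0.5659]], R = [[4.1231, 4.1231, -0.9701], [0.0000, 3.0000, -1.6667], [0.0000, 0.0000, 2.5062]]

e_1 = a_1/‖a_1‖ = (-3, -2, -2)/4.1231 = (-0.7276, -0.4851, -0.4851).
r_{12} = e_1·a_2 = 4.1231.
u_2 = a_2 − 4.1231·e_1 = (2.0000, -1.0000, -2.0000).
‖u_2‖ = 3.0000, so e_2 = (0.6667, -0.3333, -0.6667).
r_{13} = e_1·a_3 = -0.9701; r_{23} = e_2·a_3 = -1.6667.
u_3 = a_3 + 0.9701·e_1 + 1.6667·e_2 = (0.4052, -2.0261, 1.4183).
‖u_3‖ = 2.5062, so e_3 = (0.1617, -0.8085, 0.5659).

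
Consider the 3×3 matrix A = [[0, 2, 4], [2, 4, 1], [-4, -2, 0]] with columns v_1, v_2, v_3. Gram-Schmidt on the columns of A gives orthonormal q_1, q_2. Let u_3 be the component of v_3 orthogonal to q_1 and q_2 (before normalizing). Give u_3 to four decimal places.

u_3 = (2.1429, -1.4286, -0.7143)

v_1 = (0, 2, -4); ‖v_1‖ = 4.4721, so q_1 = (0.0000, 0.4472, -0.8944).
q_1·v_2 = 0.0000·2 + 0.4472·4 + (-0.8944)·(-2) = 3.5777.
u_2 = v_2 − 3.5777·q_1 = (2.0000, 2.4000, 1.2000).
‖u_2‖ = 3.3466, so q_2 = (0.5976, 0.7171, 0.3586).
q_1·v_3 = 0.0000·4 + 0.4472·1 + (-0.8944)·0 = 0.4472; q_2·v_3 = 0.5976·4 + 0.7171·1 + 0.3586·0 = 3.1076.
u_3 = v_3 − 0.4472·q_1 − 3.1076·q_2 = (2.1429, -1.4286, -0.7143).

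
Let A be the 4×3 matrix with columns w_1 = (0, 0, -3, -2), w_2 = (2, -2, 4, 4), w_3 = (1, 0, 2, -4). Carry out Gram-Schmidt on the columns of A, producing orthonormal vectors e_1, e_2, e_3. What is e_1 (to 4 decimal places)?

e_1 = w_1/‖w_1‖ = (0, 0, -3, -2)/3.6056 = (0.0000, 0.0000, -0.8321, -0.5547).

e_1 = (0.0000, 0.0000, -0.8321, -0.5547)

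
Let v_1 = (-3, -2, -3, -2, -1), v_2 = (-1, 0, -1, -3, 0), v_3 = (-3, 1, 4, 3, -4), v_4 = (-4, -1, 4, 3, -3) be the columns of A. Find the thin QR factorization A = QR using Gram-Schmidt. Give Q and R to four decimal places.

Q = [[-0.5774, 0.1400, -0.5279, -0.2650], [-0.3849, 0.3734, 0.2445, -0.5894], [-0.5774, 0.1400, 0.5678, 0.5447], [-0.3849, -0.8868, -0.0133, -0.0932], [-0.1925, 0.1867, -0.5822, 0.5262]], R = [[5.1962, 2.3094, -1.3472, -0.1925], [0.0000, 2.3805, -2.8939, -3.5941], [0.0000, 0.0000, 6.3883, 5.8450], [0.0000, 0.0000, 0.0000, 1.9701]]

v_1 = (-3, -2, -3, -2, -1); ‖v_1‖ = 5.1962, so q_1 = (-0.5774, -0.3849, -0.5774, -0.3849, -0.1925).
q_1·v_2 = (-0.5774)·(-1) + (-0.3849)·0 + (-0.5774)·(-1) + (-0.3849)·(-3) + (-0.1925)·0 = 2.3094.
u_2 = v_2 − 2.3094·q_1 = (0.3333, 0.8889, 0.3333, -2.1111, 0.4444).
‖u_2‖ = 2.3805, so q_2 = (0.1400, 0.3734, 0.1400, -0.8868, 0.1867).
q_1·v_3 = (-0.5774)·(-3) + (-0.3849)·1 + (-0.5774)·4 + (-0.3849)·3 + (-0.1925)·(-4) = -1.3472; q_2·v_3 = 0.1400·(-3) + 0.3734·1 + 0.1400·4 + (-0.8868)·3 + 0.1867·(-4) = -2.8939.
u_3 = v_3 + 1.3472·q_1 + 2.8939·q_2 = (-3.3725, 1.5621, 3.6275, -0.0850, -3.7190).
‖u_3‖ = 6.3883, so q_3 = (-0.5279, 0.2445, 0.5678, -0.0133, -0.5822).
q_1·v_4 = (-0.5774)·(-4) + (-0.3849)·(-1) + (-0.5774)·4 + (-0.3849)·3 + (-0.1925)·(-3) = -0.1925; q_2·v_4 = 0.1400·(-4) + 0.3734·(-1) + 0.1400·4 + (-0.8868)·3 + 0.1867·(-3) = -3.5941; q_3·v_4 = (-0.5279)·(-4) + 0.2445·(-1) + 0.5678·4 + (-0.0133)·3 + (-0.5822)·(-3) = 5.8450.
u_4 = v_4 + 0.1925·q_1 + 3.5941·q_2 − 5.8450·q_3 = (-0.5221, -1.1613, 1.0732, -0.1837, 1.0367).
‖u_4‖ = 1.9701, so q_4 = (-0.2650, -0.5894, 0.5447, -0.0932, 0.5262).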